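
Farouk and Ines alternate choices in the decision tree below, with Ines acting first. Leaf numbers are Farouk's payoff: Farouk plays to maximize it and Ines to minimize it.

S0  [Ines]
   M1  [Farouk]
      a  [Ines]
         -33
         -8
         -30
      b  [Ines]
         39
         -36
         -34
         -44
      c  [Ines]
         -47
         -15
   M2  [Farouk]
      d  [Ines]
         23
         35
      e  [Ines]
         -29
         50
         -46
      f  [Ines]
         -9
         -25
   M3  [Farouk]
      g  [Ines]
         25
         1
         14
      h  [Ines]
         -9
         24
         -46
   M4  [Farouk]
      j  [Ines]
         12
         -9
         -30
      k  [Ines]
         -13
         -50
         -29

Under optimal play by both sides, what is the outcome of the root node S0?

-33

a (Ines): min(-33, -8, -30) = -33
b (Ines): min(39, -36, -34, -44) = -44
c (Ines): min(-47, -15) = -47
M1 (Farouk): max(-33, -44, -47) = -33
d (Ines): min(23, 35) = 23
e (Ines): min(-29, 50, -46) = -46
f (Ines): min(-9, -25) = -25
M2 (Farouk): max(23, -46, -25) = 23
g (Ines): min(25, 1, 14) = 1
h (Ines): min(-9, 24, -46) = -46
M3 (Farouk): max(1, -46) = 1
j (Ines): min(12, -9, -30) = -30
k (Ines): min(-13, -50, -29) = -50
M4 (Farouk): max(-30, -50) = -30
S0 (Ines): min(-33, 23, 1, -30) = -33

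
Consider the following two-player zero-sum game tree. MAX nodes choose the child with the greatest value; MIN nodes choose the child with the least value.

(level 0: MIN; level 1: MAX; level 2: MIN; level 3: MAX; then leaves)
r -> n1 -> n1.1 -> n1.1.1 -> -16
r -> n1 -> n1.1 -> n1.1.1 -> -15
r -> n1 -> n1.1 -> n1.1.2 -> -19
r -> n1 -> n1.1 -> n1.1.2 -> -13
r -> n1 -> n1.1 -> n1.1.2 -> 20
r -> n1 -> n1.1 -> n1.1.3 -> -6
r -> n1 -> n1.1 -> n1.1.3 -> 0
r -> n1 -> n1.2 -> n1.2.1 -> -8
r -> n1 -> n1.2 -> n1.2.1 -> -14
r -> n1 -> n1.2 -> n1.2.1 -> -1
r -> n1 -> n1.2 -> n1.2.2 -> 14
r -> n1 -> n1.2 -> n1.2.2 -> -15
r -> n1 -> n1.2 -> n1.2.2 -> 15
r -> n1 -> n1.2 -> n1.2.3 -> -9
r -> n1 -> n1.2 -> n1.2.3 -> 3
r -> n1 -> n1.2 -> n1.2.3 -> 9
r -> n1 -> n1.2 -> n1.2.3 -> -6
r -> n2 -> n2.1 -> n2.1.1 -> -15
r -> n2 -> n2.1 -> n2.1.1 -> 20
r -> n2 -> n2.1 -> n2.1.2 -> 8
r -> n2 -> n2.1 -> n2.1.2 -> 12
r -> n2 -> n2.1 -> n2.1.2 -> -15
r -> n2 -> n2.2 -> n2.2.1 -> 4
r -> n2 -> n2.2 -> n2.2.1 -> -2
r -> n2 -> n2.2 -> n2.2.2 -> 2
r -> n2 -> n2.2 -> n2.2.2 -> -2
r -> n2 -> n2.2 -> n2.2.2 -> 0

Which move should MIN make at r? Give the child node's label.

n1

n1.1.1 (MAX): max(-16, -15) = -15
n1.1.2 (MAX): max(-19, -13, 20) = 20
n1.1.3 (MAX): max(-6, 0) = 0
n1.1 (MIN): min(-15, 20, 0) = -15
n1.2.1 (MAX): max(-8, -14, -1) = -1
n1.2.2 (MAX): max(14, -15, 15) = 15
n1.2.3 (MAX): max(-9, 3, 9, -6) = 9
n1.2 (MIN): min(-1, 15, 9) = -1
n1 (MAX): max(-15, -1) = -1
n2.1.1 (MAX): max(-15, 20) = 20
n2.1.2 (MAX): max(8, 12, -15) = 12
n2.1 (MIN): min(20, 12) = 12
n2.2.1 (MAX): max(4, -2) = 4
n2.2.2 (MAX): max(2, -2, 0) = 2
n2.2 (MIN): min(4, 2) = 2
n2 (MAX): max(12, 2) = 12
r (MIN): min(-1, 12) = -1
MIN at r wants the lowest of {n1=-1, n2=12}, so chooses n1.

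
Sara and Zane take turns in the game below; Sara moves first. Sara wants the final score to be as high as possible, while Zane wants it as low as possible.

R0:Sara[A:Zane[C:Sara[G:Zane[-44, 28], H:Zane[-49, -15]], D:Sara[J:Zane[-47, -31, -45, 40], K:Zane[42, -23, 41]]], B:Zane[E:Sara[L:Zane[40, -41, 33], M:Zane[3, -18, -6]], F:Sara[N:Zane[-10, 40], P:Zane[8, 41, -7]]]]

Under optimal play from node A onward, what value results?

-44

G (Zane): min(-44, 28) = -44
H (Zane): min(-49, -15) = -49
C (Sara): max(-44, -49) = -44
J (Zane): min(-47, -31, -45, 40) = -47
K (Zane): min(42, -23, 41) = -23
D (Sara): max(-47, -23) = -23
A (Zane): min(-44, -23) = -44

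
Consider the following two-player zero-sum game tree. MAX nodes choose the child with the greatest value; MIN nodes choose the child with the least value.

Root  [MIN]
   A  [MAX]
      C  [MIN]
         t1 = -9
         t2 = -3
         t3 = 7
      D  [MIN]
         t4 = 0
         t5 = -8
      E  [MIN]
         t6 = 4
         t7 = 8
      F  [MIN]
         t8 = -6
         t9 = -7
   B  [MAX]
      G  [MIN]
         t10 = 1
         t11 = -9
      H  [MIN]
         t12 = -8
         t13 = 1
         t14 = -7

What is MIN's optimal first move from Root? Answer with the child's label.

B

C (MIN): min(-9, -3, 7) = -9
D (MIN): min(0, -8) = -8
E (MIN): min(4, 8) = 4
F (MIN): min(-6, -7) = -7
A (MAX): max(-9, -8, 4, -7) = 4
G (MIN): min(1, -9) = -9
H (MIN): min(-8, 1, -7) = -8
B (MAX): max(-9, -8) = -8
Root (MIN): min(4, -8) = -8
MIN at Root wants the lowest of {A=4, B=-8}, so chooses B.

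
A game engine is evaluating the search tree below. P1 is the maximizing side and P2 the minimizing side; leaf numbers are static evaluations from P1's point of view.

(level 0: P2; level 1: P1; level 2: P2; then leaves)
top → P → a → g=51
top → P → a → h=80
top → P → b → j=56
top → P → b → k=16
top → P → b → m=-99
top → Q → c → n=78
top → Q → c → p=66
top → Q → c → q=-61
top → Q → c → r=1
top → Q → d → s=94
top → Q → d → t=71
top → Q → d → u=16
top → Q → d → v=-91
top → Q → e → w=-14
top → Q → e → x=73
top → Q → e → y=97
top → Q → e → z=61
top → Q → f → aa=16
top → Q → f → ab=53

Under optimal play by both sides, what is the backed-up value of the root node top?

16

a (P2): min(51, 80) = 51
b (P2): min(56, 16, -99) = -99
P (P1): max(51, -99) = 51
c (P2): min(78, 66, -61, 1) = -61
d (P2): min(94, 71, 16, -91) = -91
e (P2): min(-14, 73, 97, 61) = -14
f (P2): min(16, 53) = 16
Q (P1): max(-61, -91, -14, 16) = 16
top (P2): min(51, 16) = 16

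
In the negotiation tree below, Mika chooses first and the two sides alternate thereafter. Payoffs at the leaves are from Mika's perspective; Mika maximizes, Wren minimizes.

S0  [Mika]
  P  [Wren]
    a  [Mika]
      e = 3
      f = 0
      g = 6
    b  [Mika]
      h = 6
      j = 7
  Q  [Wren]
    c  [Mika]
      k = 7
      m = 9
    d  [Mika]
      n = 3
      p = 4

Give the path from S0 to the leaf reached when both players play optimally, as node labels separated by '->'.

S0 -> P -> a -> g

a (Mika): max(3, 0, 6) = 6
b (Mika): max(6, 7) = 7
P (Wren): min(6, 7) = 6
c (Mika): max(7, 9) = 9
d (Mika): max(3, 4) = 4
Q (Wren): min(9, 4) = 4
S0 (Mika): max(6, 4) = 6
At S0, Mika picks P (highest: 6).
At P, Wren picks a (lowest: 6).
At a, Mika picks g (highest: 6).
Terminal value 6.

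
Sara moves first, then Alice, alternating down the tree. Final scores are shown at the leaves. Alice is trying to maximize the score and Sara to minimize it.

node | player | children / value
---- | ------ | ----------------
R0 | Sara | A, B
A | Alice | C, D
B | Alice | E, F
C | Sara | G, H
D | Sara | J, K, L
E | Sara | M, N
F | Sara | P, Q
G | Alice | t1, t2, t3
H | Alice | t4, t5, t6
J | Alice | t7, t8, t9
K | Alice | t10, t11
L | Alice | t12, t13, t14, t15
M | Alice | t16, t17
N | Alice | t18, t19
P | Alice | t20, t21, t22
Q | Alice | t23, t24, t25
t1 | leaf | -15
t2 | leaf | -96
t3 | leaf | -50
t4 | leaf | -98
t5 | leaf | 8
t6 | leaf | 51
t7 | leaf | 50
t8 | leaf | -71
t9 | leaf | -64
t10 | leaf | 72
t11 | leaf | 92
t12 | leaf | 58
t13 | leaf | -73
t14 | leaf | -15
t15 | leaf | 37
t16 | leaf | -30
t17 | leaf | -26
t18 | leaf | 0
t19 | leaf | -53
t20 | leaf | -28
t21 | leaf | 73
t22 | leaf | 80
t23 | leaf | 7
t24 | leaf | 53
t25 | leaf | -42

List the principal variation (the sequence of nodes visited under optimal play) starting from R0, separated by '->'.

G (Alice): max(-15, -96, -50) = -15
H (Alice): max(-98, 8, 51) = 51
C (Sara): min(-15, 51) = -15
J (Alice): max(50, -71, -64) = 50
K (Alice): max(72, 92) = 92
L (Alice): max(58, -73, -15, 37) = 58
D (Sara): min(50, 92, 58) = 50
A (Alice): max(-15, 50) = 50
M (Alice): max(-30, -26) = -26
N (Alice): max(0, -53) = 0
E (Sara): min(-26, 0) = -26
P (Alice): max(-28, 73, 80) = 80
Q (Alice): max(7, 53, -42) = 53
F (Sara): min(80, 53) = 53
B (Alice): max(-26, 53) = 53
R0 (Sara): min(50, 53) = 50
At R0, Sara picks A (lowest: 50).
At A, Alice picks D (highest: 50).
At D, Sara picks J (lowest: 50).
At J, Alice picks t7 (highest: 50).
Terminal value 50.

R0 -> A -> D -> J -> t7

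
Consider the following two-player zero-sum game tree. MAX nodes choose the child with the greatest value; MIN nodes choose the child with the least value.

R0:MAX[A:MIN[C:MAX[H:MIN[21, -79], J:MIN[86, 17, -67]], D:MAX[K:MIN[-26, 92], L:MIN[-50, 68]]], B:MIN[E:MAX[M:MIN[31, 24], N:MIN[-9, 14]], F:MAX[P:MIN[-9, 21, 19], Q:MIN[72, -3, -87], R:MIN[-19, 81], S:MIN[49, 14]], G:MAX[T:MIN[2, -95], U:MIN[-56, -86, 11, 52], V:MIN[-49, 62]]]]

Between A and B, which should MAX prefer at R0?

H (MIN): min(21, -79) = -79
J (MIN): min(86, 17, -67) = -67
C (MAX): max(-79, -67) = -67
K (MIN): min(-26, 92) = -26
L (MIN): min(-50, 68) = -50
D (MAX): max(-26, -50) = -26
A (MIN): min(-67, -26) = -67
M (MIN): min(31, 24) = 24
N (MIN): min(-9, 14) = -9
E (MAX): max(24, -9) = 24
P (MIN): min(-9, 21, 19) = -9
Q (MIN): min(72, -3, -87) = -87
R (MIN): min(-19, 81) = -19
S (MIN): min(49, 14) = 14
F (MAX): max(-9, -87, -19, 14) = 14
T (MIN): min(2, -95) = -95
U (MIN): min(-56, -86, 11, 52) = -86
V (MIN): min(-49, 62) = -49
G (MAX): max(-95, -86, -49) = -49
B (MIN): min(24, 14, -49) = -49
MAX prefers the higher value; A=-67, B=-49. B is better since -49 > -67.

B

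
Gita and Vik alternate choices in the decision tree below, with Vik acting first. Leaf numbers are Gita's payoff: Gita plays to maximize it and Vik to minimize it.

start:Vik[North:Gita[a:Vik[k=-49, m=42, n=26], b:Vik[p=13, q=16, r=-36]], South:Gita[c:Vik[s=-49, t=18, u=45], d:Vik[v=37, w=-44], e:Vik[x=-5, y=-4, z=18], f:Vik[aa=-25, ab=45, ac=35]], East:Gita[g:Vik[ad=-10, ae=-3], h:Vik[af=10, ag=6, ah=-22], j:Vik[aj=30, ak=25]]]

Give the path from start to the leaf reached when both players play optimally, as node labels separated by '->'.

a (Vik): min(-49, 42, 26) = -49
b (Vik): min(13, 16, -36) = -36
North (Gita): max(-49, -36) = -36
c (Vik): min(-49, 18, 45) = -49
d (Vik): min(37, -44) = -44
e (Vik): min(-5, -4, 18) = -5
f (Vik): min(-25, 45, 35) = -25
South (Gita): max(-49, -44, -5, -25) = -5
g (Vik): min(-10, -3) = -10
h (Vik): min(10, 6, -22) = -22
j (Vik): min(30, 25) = 25
East (Gita): max(-10, -22, 25) = 25
start (Vik): min(-36, -5, 25) = -36
At start, Vik picks North (lowest: -36).
At North, Gita picks b (highest: -36).
At b, Vik picks r (lowest: -36).
Terminal value -36.

start -> North -> b -> r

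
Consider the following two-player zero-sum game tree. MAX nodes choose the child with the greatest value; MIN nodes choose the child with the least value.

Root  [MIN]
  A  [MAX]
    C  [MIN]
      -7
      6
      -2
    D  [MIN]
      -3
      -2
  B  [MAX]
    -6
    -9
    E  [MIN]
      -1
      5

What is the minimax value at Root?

C (MIN): min(-7, 6, -2) = -7
D (MIN): min(-3, -2) = -3
A (MAX): max(-7, -3) = -3
E (MIN): min(-1, 5) = -1
B (MAX): max(-6, -9, -1) = -1
Root (MIN): min(-3, -1) = -3

-3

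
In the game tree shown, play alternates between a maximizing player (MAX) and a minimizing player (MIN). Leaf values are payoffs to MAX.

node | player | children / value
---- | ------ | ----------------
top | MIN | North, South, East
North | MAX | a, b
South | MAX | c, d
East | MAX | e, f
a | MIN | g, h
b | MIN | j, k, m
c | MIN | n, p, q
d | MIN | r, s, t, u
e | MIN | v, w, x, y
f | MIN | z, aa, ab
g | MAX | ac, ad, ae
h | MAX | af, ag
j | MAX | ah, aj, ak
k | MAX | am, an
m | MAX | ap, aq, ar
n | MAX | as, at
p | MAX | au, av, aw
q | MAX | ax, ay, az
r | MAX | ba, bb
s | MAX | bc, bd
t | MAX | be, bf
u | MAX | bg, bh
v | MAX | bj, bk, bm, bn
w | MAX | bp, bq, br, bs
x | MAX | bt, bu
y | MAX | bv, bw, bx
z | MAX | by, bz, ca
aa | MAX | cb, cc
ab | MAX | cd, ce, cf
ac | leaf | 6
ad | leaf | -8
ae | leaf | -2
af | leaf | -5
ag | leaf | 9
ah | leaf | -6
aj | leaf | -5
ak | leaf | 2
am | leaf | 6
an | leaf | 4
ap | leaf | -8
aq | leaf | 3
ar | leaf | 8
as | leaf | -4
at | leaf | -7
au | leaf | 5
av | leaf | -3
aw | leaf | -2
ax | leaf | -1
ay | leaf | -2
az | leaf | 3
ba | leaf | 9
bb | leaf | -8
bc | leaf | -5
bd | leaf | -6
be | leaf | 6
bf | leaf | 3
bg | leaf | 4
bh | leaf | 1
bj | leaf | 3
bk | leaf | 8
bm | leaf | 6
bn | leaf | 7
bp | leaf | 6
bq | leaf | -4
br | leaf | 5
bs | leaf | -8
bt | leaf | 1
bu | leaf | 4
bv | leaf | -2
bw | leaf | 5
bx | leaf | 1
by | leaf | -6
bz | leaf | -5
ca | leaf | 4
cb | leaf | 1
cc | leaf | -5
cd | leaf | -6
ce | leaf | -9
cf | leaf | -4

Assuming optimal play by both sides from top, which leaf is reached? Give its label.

as

g (MAX): max(6, -8, -2) = 6
h (MAX): max(-5, 9) = 9
a (MIN): min(6, 9) = 6
j (MAX): max(-6, -5, 2) = 2
k (MAX): max(6, 4) = 6
m (MAX): max(-8, 3, 8) = 8
b (MIN): min(2, 6, 8) = 2
North (MAX): max(6, 2) = 6
n (MAX): max(-4, -7) = -4
p (MAX): max(5, -3, -2) = 5
q (MAX): max(-1, -2, 3) = 3
c (MIN): min(-4, 5, 3) = -4
r (MAX): max(9, -8) = 9
s (MAX): max(-5, -6) = -5
t (MAX): max(6, 3) = 6
u (MAX): max(4, 1) = 4
d (MIN): min(9, -5, 6, 4) = -5
South (MAX): max(-4, -5) = -4
v (MAX): max(3, 8, 6, 7) = 8
w (MAX): max(6, -4, 5, -8) = 6
x (MAX): max(1, 4) = 4
y (MAX): max(-2, 5, 1) = 5
e (MIN): min(8, 6, 4, 5) = 4
z (MAX): max(-6, -5, 4) = 4
aa (MAX): max(1, -5) = 1
ab (MAX): max(-6, -9, -4) = -4
f (MIN): min(4, 1, -4) = -4
East (MAX): max(4, -4) = 4
top (MIN): min(6, -4, 4) = -4
At top, MIN picks South (lowest: -4).
At South, MAX picks c (highest: -4).
At c, MIN picks n (lowest: -4).
At n, MAX picks as (highest: -4).
Terminal value -4.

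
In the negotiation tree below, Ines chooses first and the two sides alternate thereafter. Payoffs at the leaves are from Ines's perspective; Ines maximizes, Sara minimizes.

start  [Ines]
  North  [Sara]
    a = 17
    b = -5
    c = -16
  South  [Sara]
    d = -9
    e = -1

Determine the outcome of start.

North (Sara): min(17, -5, -16) = -16
South (Sara): min(-9, -1) = -9
start (Ines): max(-16, -9) = -9

-9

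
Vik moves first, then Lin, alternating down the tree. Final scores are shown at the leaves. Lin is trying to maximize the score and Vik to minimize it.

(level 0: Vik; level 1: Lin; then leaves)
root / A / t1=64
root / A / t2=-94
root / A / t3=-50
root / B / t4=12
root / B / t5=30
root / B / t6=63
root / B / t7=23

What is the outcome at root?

63

A (Lin): max(64, -94, -50) = 64
B (Lin): max(12, 30, 63, 23) = 63
root (Vik): min(64, 63) = 63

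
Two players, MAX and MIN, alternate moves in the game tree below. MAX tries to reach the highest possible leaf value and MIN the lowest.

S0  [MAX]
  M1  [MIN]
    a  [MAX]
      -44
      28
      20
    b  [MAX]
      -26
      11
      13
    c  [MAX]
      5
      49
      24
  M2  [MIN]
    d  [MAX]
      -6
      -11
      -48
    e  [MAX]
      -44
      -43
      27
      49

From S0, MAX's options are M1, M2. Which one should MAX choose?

M1

a (MAX): max(-44, 28, 20) = 28
b (MAX): max(-26, 11, 13) = 13
c (MAX): max(5, 49, 24) = 49
M1 (MIN): min(28, 13, 49) = 13
d (MAX): max(-6, -11, -48) = -6
e (MAX): max(-44, -43, 27, 49) = 49
M2 (MIN): min(-6, 49) = -6
S0 (MAX): max(13, -6) = 13
MAX at S0 wants the highest of {M1=13, M2=-6}, so chooses M1.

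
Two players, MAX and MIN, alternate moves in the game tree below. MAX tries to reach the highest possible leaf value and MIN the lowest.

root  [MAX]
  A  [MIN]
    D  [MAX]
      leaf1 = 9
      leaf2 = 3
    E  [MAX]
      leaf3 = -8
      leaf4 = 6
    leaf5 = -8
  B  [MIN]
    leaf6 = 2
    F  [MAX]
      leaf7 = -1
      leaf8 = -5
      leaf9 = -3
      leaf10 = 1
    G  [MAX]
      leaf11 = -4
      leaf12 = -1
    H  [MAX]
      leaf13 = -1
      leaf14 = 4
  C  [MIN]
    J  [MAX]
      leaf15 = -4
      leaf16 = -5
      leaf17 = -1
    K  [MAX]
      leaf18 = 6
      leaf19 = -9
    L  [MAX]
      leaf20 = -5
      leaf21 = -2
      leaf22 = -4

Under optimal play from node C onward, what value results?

-2

J (MAX): max(-4, -5, -1) = -1
K (MAX): max(6, -9) = 6
L (MAX): max(-5, -2, -4) = -2
C (MIN): min(-1, 6, -2) = -2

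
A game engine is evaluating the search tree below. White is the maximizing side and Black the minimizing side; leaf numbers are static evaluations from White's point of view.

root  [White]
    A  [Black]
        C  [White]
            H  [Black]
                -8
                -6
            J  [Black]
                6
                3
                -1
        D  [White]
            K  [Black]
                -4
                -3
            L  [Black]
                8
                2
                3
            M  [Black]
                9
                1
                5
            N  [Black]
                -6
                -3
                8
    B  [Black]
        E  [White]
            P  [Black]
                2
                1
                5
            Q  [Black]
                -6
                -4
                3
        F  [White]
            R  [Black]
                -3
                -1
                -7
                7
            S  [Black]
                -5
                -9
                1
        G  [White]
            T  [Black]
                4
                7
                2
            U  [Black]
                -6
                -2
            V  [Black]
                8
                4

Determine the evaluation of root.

H (Black): min(-8, -6) = -8
J (Black): min(6, 3, -1) = -1
C (White): max(-8, -1) = -1
K (Black): min(-4, -3) = -4
L (Black): min(8, 2, 3) = 2
M (Black): min(9, 1, 5) = 1
N (Black): min(-6, -3, 8) = -6
D (White): max(-4, 2, 1, -6) = 2
A (Black): min(-1, 2) = -1
P (Black): min(2, 1, 5) = 1
Q (Black): min(-6, -4, 3) = -6
E (White): max(1, -6) = 1
R (Black): min(-3, -1, -7, 7) = -7
S (Black): min(-5, -9, 1) = -9
F (White): max(-7, -9) = -7
T (Black): min(4, 7, 2) = 2
U (Black): min(-6, -2) = -6
V (Black): min(8, 4) = 4
G (White): max(2, -6, 4) = 4
B (Black): min(1, -7, 4) = -7
root (White): max(-1, -7) = -1

-1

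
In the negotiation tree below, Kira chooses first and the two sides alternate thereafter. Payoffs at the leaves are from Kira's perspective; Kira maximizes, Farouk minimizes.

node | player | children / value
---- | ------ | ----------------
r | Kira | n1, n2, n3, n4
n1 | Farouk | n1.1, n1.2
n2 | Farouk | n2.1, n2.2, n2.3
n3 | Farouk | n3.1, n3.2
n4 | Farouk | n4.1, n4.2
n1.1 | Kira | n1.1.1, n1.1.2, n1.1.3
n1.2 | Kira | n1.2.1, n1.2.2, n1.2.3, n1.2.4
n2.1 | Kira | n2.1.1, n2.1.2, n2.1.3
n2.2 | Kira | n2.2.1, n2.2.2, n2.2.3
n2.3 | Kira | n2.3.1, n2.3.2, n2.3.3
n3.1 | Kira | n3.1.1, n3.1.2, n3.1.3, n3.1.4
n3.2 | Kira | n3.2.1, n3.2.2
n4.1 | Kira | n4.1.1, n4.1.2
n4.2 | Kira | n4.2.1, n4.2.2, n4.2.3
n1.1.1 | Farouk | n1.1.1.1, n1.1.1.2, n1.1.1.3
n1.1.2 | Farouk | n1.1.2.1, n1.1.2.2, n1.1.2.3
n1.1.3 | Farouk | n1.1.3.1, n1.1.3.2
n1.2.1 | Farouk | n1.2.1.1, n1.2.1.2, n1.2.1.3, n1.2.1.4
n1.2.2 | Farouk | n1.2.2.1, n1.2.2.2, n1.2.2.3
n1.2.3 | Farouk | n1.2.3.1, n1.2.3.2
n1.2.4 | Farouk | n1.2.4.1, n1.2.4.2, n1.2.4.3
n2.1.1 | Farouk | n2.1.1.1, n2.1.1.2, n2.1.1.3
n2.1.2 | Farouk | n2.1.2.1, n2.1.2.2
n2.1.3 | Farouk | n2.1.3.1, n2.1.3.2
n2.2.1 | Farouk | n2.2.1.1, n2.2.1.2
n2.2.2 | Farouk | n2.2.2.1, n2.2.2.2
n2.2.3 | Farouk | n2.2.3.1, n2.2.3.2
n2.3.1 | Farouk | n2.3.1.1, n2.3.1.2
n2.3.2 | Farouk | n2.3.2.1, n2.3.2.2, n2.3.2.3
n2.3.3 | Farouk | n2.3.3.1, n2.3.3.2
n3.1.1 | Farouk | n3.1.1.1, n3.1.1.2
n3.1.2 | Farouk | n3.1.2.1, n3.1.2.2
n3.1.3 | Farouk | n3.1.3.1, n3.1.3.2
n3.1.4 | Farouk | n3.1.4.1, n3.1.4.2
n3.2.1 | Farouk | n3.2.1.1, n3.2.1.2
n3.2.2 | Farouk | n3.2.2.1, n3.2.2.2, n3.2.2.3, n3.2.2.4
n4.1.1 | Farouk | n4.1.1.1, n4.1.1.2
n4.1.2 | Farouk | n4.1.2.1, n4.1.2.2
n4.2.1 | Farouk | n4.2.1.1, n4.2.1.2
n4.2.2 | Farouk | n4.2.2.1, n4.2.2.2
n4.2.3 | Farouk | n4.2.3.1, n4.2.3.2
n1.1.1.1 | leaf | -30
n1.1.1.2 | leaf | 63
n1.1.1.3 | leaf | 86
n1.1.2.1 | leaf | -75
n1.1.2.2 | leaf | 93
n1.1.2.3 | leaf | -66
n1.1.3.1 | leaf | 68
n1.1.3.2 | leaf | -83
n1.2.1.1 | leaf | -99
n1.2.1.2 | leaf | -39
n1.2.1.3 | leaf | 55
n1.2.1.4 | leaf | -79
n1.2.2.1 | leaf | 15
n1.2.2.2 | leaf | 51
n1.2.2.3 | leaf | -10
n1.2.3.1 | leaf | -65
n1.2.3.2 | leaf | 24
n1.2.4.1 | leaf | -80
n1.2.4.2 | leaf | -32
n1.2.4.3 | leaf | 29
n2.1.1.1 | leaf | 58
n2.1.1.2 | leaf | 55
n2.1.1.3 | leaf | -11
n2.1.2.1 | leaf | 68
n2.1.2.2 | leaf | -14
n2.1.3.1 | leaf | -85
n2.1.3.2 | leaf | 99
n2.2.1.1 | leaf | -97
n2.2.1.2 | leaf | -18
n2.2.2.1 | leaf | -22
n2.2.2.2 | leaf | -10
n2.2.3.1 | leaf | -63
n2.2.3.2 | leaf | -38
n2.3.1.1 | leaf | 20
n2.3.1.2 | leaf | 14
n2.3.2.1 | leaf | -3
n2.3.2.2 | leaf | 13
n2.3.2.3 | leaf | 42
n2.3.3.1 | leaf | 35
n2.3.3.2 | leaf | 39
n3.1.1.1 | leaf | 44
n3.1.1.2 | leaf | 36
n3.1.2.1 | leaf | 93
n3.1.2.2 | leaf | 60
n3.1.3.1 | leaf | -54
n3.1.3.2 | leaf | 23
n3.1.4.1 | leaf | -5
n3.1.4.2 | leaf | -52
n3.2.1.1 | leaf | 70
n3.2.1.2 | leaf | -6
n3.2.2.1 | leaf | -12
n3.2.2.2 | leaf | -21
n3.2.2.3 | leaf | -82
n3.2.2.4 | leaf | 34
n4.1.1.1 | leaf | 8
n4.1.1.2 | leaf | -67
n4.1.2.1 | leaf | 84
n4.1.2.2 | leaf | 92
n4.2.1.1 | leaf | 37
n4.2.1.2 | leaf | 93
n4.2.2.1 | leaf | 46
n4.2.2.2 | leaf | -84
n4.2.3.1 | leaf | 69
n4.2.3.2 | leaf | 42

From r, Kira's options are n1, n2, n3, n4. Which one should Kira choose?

n4

n1.1.1 (Farouk): min(-30, 63, 86) = -30
n1.1.2 (Farouk): min(-75, 93, -66) = -75
n1.1.3 (Farouk): min(68, -83) = -83
n1.1 (Kira): max(-30, -75, -83) = -30
n1.2.1 (Farouk): min(-99, -39, 55, -79) = -99
n1.2.2 (Farouk): min(15, 51, -10) = -10
n1.2.3 (Farouk): min(-65, 24) = -65
n1.2.4 (Farouk): min(-80, -32, 29) = -80
n1.2 (Kira): max(-99, -10, -65, -80) = -10
n1 (Farouk): min(-30, -10) = -30
n2.1.1 (Farouk): min(58, 55, -11) = -11
n2.1.2 (Farouk): min(68, -14) = -14
n2.1.3 (Farouk): min(-85, 99) = -85
n2.1 (Kira): max(-11, -14, -85) = -11
n2.2.1 (Farouk): min(-97, -18) = -97
n2.2.2 (Farouk): min(-22, -10) = -22
n2.2.3 (Farouk): min(-63, -38) = -63
n2.2 (Kira): max(-97, -22, -63) = -22
n2.3.1 (Farouk): min(20, 14) = 14
n2.3.2 (Farouk): min(-3, 13, 42) = -3
n2.3.3 (Farouk): min(35, 39) = 35
n2.3 (Kira): max(14, -3, 35) = 35
n2 (Farouk): min(-11, -22, 35) = -22
n3.1.1 (Farouk): min(44, 36) = 36
n3.1.2 (Farouk): min(93, 60) = 60
n3.1.3 (Farouk): min(-54, 23) = -54
n3.1.4 (Farouk): min(-5, -52) = -52
n3.1 (Kira): max(36, 60, -54, -52) = 60
n3.2.1 (Farouk): min(70, -6) = -6
n3.2.2 (Farouk): min(-12, -21, -82, 34) = -82
n3.2 (Kira): max(-6, -82) = -6
n3 (Farouk): min(60, -6) = -6
n4.1.1 (Farouk): min(8, -67) = -67
n4.1.2 (Farouk): min(84, 92) = 84
n4.1 (Kira): max(-67, 84) = 84
n4.2.1 (Farouk): min(37, 93) = 37
n4.2.2 (Farouk): min(46, -84) = -84
n4.2.3 (Farouk): min(69, 42) = 42
n4.2 (Kira): max(37, -84, 42) = 42
n4 (Farouk): min(84, 42) = 42
r (Kira): max(-30, -22, -6, 42) = 42
Kira at r wants the highest of {n1=-30, n2=-22, n3=-6, n4=42}, so chooses n4.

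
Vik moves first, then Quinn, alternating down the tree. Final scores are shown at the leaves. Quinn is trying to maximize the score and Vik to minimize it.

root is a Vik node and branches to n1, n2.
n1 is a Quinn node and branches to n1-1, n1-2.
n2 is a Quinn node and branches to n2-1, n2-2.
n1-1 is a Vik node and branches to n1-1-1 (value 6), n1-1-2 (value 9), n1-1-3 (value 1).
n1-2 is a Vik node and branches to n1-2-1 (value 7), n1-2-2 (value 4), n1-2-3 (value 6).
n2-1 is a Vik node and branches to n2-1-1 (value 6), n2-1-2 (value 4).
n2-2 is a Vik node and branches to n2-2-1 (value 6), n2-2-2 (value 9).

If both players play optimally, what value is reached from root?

4

n1-1 (Vik): min(6, 9, 1) = 1
n1-2 (Vik): min(7, 4, 6) = 4
n1 (Quinn): max(1, 4) = 4
n2-1 (Vik): min(6, 4) = 4
n2-2 (Vik): min(6, 9) = 6
n2 (Quinn): max(4, 6) = 6
root (Vik): min(4, 6) = 4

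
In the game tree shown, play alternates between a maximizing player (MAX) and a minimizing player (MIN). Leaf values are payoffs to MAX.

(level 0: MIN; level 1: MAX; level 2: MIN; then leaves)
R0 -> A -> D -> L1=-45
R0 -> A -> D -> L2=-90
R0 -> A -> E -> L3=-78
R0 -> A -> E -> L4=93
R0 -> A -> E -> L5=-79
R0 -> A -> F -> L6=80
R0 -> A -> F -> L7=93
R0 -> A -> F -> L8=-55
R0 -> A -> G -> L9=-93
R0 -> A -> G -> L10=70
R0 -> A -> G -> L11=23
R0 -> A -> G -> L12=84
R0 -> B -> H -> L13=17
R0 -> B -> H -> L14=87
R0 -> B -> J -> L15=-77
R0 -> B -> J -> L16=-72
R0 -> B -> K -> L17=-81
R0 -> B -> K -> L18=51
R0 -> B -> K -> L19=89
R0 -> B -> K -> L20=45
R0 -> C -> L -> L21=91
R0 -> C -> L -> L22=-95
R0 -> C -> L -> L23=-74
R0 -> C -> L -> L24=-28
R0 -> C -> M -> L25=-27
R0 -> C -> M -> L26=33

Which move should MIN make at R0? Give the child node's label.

D (MIN): min(-45, -90) = -90
E (MIN): min(-78, 93, -79) = -79
F (MIN): min(80, 93, -55) = -55
G (MIN): min(-93, 70, 23, 84) = -93
A (MAX): max(-90, -79, -55, -93) = -55
H (MIN): min(17, 87) = 17
J (MIN): min(-77, -72) = -77
K (MIN): min(-81, 51, 89, 45) = -81
B (MAX): max(17, -77, -81) = 17
L (MIN): min(91, -95, -74, -28) = -95
M (MIN): min(-27, 33) = -27
C (MAX): max(-95, -27) = -27
R0 (MIN): min(-55, 17, -27) = -55
MIN at R0 wants the lowest of {A=-55, B=17, C=-27}, so chooses A.

A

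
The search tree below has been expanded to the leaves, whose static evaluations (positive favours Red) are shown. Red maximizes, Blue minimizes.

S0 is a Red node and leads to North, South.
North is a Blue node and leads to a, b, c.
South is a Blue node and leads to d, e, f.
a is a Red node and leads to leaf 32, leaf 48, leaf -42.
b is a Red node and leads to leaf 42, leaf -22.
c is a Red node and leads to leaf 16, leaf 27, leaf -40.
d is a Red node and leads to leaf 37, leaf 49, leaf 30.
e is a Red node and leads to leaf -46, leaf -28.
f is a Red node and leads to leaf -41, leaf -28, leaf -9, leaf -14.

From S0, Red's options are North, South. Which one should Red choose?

North

a (Red): max(32, 48, -42) = 48
b (Red): max(42, -22) = 42
c (Red): max(16, 27, -40) = 27
North (Blue): min(48, 42, 27) = 27
d (Red): max(37, 49, 30) = 49
e (Red): max(-46, -28) = -28
f (Red): max(-41, -28, -9, -14) = -9
South (Blue): min(49, -28, -9) = -28
S0 (Red): max(27, -28) = 27
Red at S0 wants the highest of {North=27, South=-28}, so chooses North.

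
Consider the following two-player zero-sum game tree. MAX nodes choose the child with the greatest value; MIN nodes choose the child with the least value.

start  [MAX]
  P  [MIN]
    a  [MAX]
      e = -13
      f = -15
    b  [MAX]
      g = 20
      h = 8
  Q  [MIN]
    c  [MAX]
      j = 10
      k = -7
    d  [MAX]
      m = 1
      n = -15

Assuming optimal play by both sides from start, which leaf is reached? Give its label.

a (MAX): max(-13, -15) = -13
b (MAX): max(20, 8) = 20
P (MIN): min(-13, 20) = -13
c (MAX): max(10, -7) = 10
d (MAX): max(1, -15) = 1
Q (MIN): min(10, 1) = 1
start (MAX): max(-13, 1) = 1
At start, MAX picks Q (highest: 1).
At Q, MIN picks d (lowest: 1).
At d, MAX picks m (highest: 1).
Terminal value 1.

m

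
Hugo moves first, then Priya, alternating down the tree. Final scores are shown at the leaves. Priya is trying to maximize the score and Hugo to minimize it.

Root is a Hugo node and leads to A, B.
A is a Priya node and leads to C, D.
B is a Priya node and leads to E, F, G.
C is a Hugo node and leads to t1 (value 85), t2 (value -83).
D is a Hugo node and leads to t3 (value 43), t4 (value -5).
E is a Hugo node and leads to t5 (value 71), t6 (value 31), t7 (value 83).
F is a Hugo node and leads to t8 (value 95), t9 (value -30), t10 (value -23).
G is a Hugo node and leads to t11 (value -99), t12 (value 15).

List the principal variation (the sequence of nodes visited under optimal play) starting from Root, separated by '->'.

C (Hugo): min(85, -83) = -83
D (Hugo): min(43, -5) = -5
A (Priya): max(-83, -5) = -5
E (Hugo): min(71, 31, 83) = 31
F (Hugo): min(95, -30, -23) = -30
G (Hugo): min(-99, 15) = -99
B (Priya): max(31, -30, -99) = 31
Root (Hugo): min(-5, 31) = -5
At Root, Hugo picks A (lowest: -5).
At A, Priya picks D (highest: -5).
At D, Hugo picks t4 (lowest: -5).
Terminal value -5.

Root -> A -> D -> t4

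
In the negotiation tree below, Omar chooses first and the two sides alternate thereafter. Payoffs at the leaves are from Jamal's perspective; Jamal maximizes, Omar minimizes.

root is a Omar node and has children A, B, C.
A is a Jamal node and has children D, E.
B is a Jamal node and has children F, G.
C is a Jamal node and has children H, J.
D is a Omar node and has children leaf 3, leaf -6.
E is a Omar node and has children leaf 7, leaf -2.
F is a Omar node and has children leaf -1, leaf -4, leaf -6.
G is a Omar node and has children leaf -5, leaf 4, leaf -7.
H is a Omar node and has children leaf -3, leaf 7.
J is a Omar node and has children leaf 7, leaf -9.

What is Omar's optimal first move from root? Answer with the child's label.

B

D (Omar): min(3, -6) = -6
E (Omar): min(7, -2) = -2
A (Jamal): max(-6, -2) = -2
F (Omar): min(-1, -4, -6) = -6
G (Omar): min(-5, 4, -7) = -7
B (Jamal): max(-6, -7) = -6
H (Omar): min(-3, 7) = -3
J (Omar): min(7, -9) = -9
C (Jamal): max(-3, -9) = -3
root (Omar): min(-2, -6, -3) = -6
Omar at root wants the lowest of {A=-2, B=-6, C=-3}, so chooses B.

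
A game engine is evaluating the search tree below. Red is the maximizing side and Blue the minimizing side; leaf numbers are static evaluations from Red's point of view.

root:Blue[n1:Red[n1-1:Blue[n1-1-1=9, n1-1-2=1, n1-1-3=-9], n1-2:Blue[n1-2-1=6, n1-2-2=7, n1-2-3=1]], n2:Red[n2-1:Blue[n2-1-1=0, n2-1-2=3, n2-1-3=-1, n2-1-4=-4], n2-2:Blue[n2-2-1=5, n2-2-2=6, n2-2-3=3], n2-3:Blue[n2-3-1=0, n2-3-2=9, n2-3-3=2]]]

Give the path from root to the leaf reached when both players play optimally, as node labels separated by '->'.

n1-1 (Blue): min(9, 1, -9) = -9
n1-2 (Blue): min(6, 7, 1) = 1
n1 (Red): max(-9, 1) = 1
n2-1 (Blue): min(0, 3, -1, -4) = -4
n2-2 (Blue): min(5, 6, 3) = 3
n2-3 (Blue): min(0, 9, 2) = 0
n2 (Red): max(-4, 3, 0) = 3
root (Blue): min(1, 3) = 1
At root, Blue picks n1 (lowest: 1).
At n1, Red picks n1-2 (highest: 1).
At n1-2, Blue picks n1-2-3 (lowest: 1).
Terminal value 1.

root -> n1 -> n1-2 -> n1-2-3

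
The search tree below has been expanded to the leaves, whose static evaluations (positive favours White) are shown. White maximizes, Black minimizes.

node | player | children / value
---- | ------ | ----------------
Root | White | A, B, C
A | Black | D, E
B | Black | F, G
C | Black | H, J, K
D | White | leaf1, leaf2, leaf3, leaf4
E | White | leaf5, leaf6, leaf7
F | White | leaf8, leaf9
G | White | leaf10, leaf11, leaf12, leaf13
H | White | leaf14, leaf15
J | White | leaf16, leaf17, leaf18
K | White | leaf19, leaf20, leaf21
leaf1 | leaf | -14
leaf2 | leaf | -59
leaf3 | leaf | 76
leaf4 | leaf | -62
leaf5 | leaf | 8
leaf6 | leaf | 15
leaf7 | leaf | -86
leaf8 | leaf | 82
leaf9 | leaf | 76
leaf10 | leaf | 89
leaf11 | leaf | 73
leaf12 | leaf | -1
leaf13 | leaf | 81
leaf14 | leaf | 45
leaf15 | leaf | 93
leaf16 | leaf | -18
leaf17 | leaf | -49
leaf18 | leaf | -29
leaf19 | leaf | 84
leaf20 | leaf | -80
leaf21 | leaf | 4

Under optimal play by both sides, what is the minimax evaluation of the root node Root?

82

D (White): max(-14, -59, 76, -62) = 76
E (White): max(8, 15, -86) = 15
A (Black): min(76, 15) = 15
F (White): max(82, 76) = 82
G (White): max(89, 73, -1, 81) = 89
B (Black): min(82, 89) = 82
H (White): max(45, 93) = 93
J (White): max(-18, -49, -29) = -18
K (White): max(84, -80, 4) = 84
C (Black): min(93, -18, 84) = -18
Root (White): max(15, 82, -18) = 82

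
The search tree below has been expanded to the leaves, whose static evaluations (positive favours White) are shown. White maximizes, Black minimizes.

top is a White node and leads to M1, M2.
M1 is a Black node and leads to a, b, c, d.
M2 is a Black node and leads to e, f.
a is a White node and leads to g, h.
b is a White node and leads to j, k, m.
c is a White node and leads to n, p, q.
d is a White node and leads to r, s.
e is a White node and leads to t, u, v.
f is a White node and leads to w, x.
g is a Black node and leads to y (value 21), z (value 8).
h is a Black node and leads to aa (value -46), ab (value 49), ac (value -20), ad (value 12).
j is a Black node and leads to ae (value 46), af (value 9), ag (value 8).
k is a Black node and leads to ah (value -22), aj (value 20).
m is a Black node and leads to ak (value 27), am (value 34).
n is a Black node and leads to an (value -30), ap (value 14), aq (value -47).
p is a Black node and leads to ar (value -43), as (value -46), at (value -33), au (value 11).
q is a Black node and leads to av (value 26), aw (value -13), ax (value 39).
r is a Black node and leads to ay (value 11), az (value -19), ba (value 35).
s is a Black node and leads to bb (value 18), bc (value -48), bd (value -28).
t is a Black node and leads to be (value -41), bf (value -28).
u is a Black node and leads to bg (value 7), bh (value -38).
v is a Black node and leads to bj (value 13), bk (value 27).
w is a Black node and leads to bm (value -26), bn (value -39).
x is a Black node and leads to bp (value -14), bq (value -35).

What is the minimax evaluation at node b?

j (Black): min(46, 9, 8) = 8
k (Black): min(-22, 20) = -22
m (Black): min(27, 34) = 27
b (White): max(8, -22, 27) = 27

27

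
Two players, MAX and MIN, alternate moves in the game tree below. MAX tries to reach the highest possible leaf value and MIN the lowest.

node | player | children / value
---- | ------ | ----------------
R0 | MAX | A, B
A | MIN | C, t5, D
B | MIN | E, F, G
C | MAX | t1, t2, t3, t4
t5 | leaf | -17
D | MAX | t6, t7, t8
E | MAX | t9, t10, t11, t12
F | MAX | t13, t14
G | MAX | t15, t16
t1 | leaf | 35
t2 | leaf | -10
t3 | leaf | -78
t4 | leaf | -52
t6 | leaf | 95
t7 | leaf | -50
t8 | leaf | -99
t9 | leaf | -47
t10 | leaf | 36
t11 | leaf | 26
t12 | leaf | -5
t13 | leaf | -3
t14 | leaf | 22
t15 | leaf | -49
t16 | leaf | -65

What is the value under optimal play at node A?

C (MAX): max(35, -10, -78, -52) = 35
D (MAX): max(95, -50, -99) = 95
A (MIN): min(35, -17, 95) = -17

-17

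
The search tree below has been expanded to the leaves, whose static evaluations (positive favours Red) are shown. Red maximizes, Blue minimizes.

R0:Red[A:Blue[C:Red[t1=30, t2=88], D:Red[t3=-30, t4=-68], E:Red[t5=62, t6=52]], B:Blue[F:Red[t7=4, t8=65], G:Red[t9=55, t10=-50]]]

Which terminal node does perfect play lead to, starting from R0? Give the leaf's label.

C (Red): max(30, 88) = 88
D (Red): max(-30, -68) = -30
E (Red): max(62, 52) = 62
A (Blue): min(88, -30, 62) = -30
F (Red): max(4, 65) = 65
G (Red): max(55, -50) = 55
B (Blue): min(65, 55) = 55
R0 (Red): max(-30, 55) = 55
At R0, Red picks B (highest: 55).
At B, Blue picks G (lowest: 55).
At G, Red picks t9 (highest: 55).
Terminal value 55.

t9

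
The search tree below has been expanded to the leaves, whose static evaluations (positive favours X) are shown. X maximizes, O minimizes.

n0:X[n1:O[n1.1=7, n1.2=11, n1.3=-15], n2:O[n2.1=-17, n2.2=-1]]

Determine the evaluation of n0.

n1 (O): min(7, 11, -15) = -15
n2 (O): min(-17, -1) = -17
n0 (X): max(-15, -17) = -15

-15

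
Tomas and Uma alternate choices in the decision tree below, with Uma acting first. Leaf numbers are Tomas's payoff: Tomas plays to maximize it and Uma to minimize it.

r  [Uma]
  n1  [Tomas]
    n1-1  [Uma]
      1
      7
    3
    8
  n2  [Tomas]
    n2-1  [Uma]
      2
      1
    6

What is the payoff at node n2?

n2-1 (Uma): min(2, 1) = 1
n2 (Tomas): max(1, 6) = 6

6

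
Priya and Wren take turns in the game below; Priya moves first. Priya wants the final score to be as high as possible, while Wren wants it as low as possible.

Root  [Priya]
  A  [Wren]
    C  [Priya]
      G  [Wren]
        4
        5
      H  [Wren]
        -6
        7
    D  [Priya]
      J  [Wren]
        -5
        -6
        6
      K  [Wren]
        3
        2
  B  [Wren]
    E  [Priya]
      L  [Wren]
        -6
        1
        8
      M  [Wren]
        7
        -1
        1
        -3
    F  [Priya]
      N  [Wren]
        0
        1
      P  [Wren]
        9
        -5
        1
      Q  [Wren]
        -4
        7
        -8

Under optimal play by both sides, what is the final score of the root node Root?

2

G (Wren): min(4, 5) = 4
H (Wren): min(-6, 7) = -6
C (Priya): max(4, -6) = 4
J (Wren): min(-5, -6, 6) = -6
K (Wren): min(3, 2) = 2
D (Priya): max(-6, 2) = 2
A (Wren): min(4, 2) = 2
L (Wren): min(-6, 1, 8) = -6
M (Wren): min(7, -1, 1, -3) = -3
E (Priya): max(-6, -3) = -3
N (Wren): min(0, 1) = 0
P (Wren): min(9, -5, 1) = -5
Q (Wren): min(-4, 7, -8) = -8
F (Priya): max(0, -5, -8) = 0
B (Wren): min(-3, 0) = -3
Root (Priya): max(2, -3) = 2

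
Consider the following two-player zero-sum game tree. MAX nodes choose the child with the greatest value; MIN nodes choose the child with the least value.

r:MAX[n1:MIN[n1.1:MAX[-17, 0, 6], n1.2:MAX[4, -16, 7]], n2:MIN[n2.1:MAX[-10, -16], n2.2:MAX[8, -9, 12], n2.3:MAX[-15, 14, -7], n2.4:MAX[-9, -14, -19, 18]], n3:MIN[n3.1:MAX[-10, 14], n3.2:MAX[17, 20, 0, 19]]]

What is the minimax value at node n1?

n1.1 (MAX): max(-17, 0, 6) = 6
n1.2 (MAX): max(4, -16, 7) = 7
n1 (MIN): min(6, 7) = 6

6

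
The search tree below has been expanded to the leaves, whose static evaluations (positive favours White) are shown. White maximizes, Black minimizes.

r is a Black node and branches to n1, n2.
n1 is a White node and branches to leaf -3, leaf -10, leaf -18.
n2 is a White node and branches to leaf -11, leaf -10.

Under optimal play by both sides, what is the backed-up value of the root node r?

-10

n1 (White): max(-3, -10, -18) = -3
n2 (White): max(-11, -10) = -10
r (Black): min(-3, -10) = -10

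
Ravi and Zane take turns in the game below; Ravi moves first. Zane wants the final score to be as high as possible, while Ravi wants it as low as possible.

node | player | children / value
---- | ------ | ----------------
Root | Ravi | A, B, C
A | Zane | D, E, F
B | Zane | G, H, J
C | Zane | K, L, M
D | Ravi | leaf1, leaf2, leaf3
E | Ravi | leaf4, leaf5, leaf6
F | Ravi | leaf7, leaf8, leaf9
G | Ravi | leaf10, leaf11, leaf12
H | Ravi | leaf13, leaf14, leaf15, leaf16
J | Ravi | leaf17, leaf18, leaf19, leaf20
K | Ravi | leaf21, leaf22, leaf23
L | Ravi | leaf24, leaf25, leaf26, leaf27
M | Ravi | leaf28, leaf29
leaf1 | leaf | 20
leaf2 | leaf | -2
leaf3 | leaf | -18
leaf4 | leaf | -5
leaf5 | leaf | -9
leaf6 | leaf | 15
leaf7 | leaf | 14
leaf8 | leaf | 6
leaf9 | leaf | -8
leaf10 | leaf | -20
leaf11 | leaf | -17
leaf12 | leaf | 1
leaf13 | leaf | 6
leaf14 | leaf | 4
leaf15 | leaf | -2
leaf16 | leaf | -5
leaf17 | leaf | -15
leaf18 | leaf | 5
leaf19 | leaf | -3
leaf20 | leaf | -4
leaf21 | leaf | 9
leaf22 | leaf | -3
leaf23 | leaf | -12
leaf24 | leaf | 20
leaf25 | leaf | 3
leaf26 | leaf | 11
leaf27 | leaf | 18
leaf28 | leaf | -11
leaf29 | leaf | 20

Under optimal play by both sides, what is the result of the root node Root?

-8

D (Ravi): min(20, -2, -18) = -18
E (Ravi): min(-5, -9, 15) = -9
F (Ravi): min(14, 6, -8) = -8
A (Zane): max(-18, -9, -8) = -8
G (Ravi): min(-20, -17, 1) = -20
H (Ravi): min(6, 4, -2, -5) = -5
J (Ravi): min(-15, 5, -3, -4) = -15
B (Zane): max(-20, -5, -15) = -5
K (Ravi): min(9, -3, -12) = -12
L (Ravi): min(20, 3, 11, 18) = 3
M (Ravi): min(-11, 20) = -11
C (Zane): max(-12, 3, -11) = 3
Root (Ravi): min(-8, -5, 3) = -8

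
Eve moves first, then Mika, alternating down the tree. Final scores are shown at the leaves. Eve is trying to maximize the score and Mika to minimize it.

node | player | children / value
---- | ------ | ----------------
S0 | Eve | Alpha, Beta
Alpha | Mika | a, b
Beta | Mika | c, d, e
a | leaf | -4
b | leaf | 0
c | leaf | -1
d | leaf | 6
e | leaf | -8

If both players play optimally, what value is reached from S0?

-4

Alpha (Mika): min(-4, 0) = -4
Beta (Mika): min(-1, 6, -8) = -8
S0 (Eve): max(-4, -8) = -4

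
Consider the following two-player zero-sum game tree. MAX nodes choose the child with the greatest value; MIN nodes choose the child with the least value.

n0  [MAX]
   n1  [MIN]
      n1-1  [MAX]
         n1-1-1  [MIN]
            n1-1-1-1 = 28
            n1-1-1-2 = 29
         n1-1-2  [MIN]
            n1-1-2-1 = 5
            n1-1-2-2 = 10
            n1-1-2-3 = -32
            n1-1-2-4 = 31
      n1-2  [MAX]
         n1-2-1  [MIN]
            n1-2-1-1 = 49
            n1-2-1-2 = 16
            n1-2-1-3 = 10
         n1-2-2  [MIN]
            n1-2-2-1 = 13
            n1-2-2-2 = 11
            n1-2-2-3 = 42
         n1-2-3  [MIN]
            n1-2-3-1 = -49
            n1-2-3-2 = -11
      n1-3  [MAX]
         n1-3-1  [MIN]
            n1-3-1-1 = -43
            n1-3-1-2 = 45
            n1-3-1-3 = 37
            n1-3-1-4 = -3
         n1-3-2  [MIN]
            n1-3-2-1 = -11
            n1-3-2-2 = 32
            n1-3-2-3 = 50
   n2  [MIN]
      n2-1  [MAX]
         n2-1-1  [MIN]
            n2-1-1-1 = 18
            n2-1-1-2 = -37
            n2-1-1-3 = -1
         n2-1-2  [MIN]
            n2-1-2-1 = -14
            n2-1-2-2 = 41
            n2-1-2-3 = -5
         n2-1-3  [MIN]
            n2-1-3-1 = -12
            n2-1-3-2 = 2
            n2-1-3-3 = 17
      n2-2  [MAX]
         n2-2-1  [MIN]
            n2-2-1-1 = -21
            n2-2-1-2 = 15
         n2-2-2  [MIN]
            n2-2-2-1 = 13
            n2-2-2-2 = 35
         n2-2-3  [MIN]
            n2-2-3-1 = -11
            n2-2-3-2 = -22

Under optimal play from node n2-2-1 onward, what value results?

-21

n2-2-1 (MIN): min(-21, 15) = -21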